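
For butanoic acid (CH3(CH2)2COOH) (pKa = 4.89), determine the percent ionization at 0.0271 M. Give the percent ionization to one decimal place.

2.2%

CH3(CH2)2COOH ⇌ CH3(CH2)2COO- + H+; let x = [H+] at equilibrium.
Ka = 10^(−4.89) = 1.29 × 10^-5
x ≈ √(Ka·C₀) = √(1.29 × 10^-5 × 0.0271) = 5.91 × 10^-4 M
% ionization = x/C₀ × 100% = 5.91 × 10^-4/0.0271 × 100% = 2.2%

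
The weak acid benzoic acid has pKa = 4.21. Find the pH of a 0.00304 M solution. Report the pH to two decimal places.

C6H5COOH ⇌ C6H5COO- + H+
Ka = 10^(−4.21) = 6.17 × 10^-5
From the ICE table, Ka = x²/(0.00304 − x) = 6.17 × 10^-5.
The 5% rule fails; solving x² + Ka·x − Ka·C₀ = 0 exactly:
x = [−6.17e-05 + √(6.17e-05² + 7.5e-07)]/2 = 4.03 × 10^-4 M
pH = −log(4.03 × 10^-4) = 3.39

pH = 3.39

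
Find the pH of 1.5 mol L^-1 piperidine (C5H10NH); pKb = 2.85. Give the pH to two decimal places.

pH = 12.66

C5H10NH + H2O ⇌ C5H10NH2+ + OH-
Kb = 10^(−2.85) = 1.41 × 10^-3
Let x = [OH-] at equilibrium. Kb = x²/(1.5 − x).
Neglecting x in the denominator: x = √(1.41 × 10^-3 × 1.5) = 4.60 × 10^-2 M
(x/C₀ = 3.1% < 5%, so the approximation holds.)
pOH = −log(4.60 × 10^-2) = 1.34; pH = 14.00 − 1.34 = 12.66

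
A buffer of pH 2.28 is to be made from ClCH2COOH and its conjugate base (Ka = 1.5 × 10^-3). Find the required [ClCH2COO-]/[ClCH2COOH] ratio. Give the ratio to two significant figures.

pKa = -log(1.5 × 10^-3) = 2.824
pH = pKa + log(r) ⇒ log(r) = 2.28 − 2.824 = -0.544
r = [ClCH2COO-]/[ClCH2COOH] = 10^(-0.544) = 0.286

ratio = 0.29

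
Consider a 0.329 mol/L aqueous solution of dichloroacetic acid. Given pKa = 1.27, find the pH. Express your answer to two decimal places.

pH = 0.96

Cl2CHCOOH ⇌ Cl2CHCOO- + H+
Ka = 10^(−1.27) = 5.37 × 10^-2
Ka = [H+]²/(0.329 − [H+]) = 5.37 × 10^-2
The 5% rule fails; solving [H+]² + Ka·[H+] − Ka·C₀ = 0 exactly:
[H+] = [−0.0537 + √(0.0537² + 0.0707)]/2 = 1.09 × 10^-1 M
pH = −log(1.09 × 10^-1) = 0.96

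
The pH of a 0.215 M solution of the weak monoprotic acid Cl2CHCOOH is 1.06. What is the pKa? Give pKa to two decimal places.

pKa = 1.23

[H+] = 10^(-1.06) = 8.71 × 10^-2 M
At equilibrium [HA] = 0.215 − 8.71 × 10^-2 = 1.28 × 10^-1 M
Ka = [H+][A-]/[HA] = (8.71 × 10^-2)² / 1.28 × 10^-1 = 5.93 × 10^-2
pKa = -log(5.93 × 10^-2) = 1.23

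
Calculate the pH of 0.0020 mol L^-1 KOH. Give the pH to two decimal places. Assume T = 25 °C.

pH = 11.30

KOH is a strong base; [OH-] = 0.002 M.
pOH = -log(0.002) = 2.70
pH = 14.00 - 2.70 = 11.30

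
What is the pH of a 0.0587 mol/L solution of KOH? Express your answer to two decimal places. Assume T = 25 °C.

KOH is a strong base; [OH-] = 0.0587 M.
pOH = -log(0.0587) = 1.23
pH = 14.00 - 1.23 = 12.77

pH = 12.77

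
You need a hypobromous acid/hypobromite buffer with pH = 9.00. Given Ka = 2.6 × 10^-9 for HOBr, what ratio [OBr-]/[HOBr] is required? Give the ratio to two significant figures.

ratio = 2.6

pKa = -log(2.6 × 10^-9) = 8.585
pH = pKa + log(r) ⇒ log(r) = 9.00 − 8.585 = +0.415
r = [OBr-]/[HOBr] = 10^(+0.415) = 2.6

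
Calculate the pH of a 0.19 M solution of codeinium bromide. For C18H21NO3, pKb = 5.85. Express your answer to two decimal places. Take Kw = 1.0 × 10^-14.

pH = 4.44

C18H22NO3+ is the conjugate acid of the weak base C18H21NO3.
Kb = 10^(−5.85) = 1.41 × 10^-6
Ka = Kw/Kb = 1.0×10^-14 / 1.41 × 10^-6 = 7.09 × 10^-9
Let x = [H+] at equilibrium. Ka = x²/(0.19 − x).
Since Ka ≪ C₀, x ≈ √(Ka·C₀) = 3.67 × 10^-5 M.
(x/C₀ = 0.019% < 5%, so the approximation holds.)
pH = −log(3.67 × 10^-5) = 4.44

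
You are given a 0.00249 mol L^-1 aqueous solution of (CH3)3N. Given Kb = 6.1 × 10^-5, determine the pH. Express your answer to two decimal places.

(CH3)3N + H2O ⇌ (CH3)3NH+ + OH-
From the ICE table, Kb = x²/(0.00249 − x) = 6.1 × 10^-5.
The 5% rule fails; solving x² + Kb·x − Kb·C₀ = 0 exactly:
x = (−Kb + √(Kb² + 4·Kb·C₀))/2 = 3.60 × 10^-4 M
pOH = 3.44, so pH = 14.00 − pOH = 10.56

pH = 10.56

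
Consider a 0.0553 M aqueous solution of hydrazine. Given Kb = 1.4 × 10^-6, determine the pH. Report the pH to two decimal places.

pH = 10.44

N2H4 + H2O ⇌ N2H5+ + OH-
From the ICE table, Kb = [OH-]²/(0.0553 − [OH-]) = 1.4 × 10^-6.
Neglecting [OH-] in the denominator: [OH-] = √(1.4 × 10^-6 × 0.0553) = 2.78 × 10^-4 M
([OH-]/C₀ = 0.5% < 5%, so the approximation holds.)
pOH = −log(2.78 × 10^-4) = 3.56; pH = 14.00 − 3.56 = 10.44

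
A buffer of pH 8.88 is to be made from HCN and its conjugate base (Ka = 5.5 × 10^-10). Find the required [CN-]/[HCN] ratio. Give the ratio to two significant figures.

pKa = -log(5.5 × 10^-10) = 9.260
pH = pKa + log(r) ⇒ log(r) = 8.88 − 9.260 = -0.380
r = [CN-]/[HCN] = 10^(-0.380) = 0.417

ratio = 0.42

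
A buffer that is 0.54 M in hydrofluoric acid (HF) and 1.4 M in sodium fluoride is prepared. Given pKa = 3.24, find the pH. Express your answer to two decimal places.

pH = 3.65

Using pH = pKa + log([base]/[acid]) with [base]/[acid] = 1.4/0.54:
pH = 3.24 + (+0.414) = 3.65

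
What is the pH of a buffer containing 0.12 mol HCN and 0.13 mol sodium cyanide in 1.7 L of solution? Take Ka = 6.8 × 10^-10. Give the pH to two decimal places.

pH = 9.20

pKa = −log(6.8 × 10^-10) = 9.167
Henderson–Hasselbalch: pH = pKa + log([CN-]/[HCN]) = 9.167 + log(0.13/0.12)
pH = 9.167 + (+0.035) = 9.20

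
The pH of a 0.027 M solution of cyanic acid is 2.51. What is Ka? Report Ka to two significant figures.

[H+] = 10^(-2.51) = 3.09 × 10^-3 M
At equilibrium [HA] = 0.027 − 3.09 × 10^-3 = 2.39 × 10^-2 M
Ka = [H+][A-]/[HA] = (3.09 × 10^-3)² / 2.39 × 10^-2 = 4.0 × 10^-4

Ka = 4.0 × 10^-4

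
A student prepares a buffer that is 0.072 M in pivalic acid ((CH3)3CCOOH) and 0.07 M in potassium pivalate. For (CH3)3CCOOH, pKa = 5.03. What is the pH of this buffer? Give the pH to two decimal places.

Using pH = pKa + log([base]/[acid]) with [base]/[acid] = 0.07/0.072:
pH = 5.03 + (-0.012) = 5.02

pH = 5.02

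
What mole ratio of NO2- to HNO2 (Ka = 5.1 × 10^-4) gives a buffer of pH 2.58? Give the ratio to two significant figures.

ratio = 0.19

pKa = -log(5.1 × 10^-4) = 3.292
pH = pKa + log(r) ⇒ log(r) = 2.58 − 3.292 = -0.712
r = [NO2-]/[HNO2] = 10^(-0.712) = 0.194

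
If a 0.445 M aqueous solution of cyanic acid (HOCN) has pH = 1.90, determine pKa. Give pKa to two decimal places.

[H+] = 10^(-1.90) = 1.26 × 10^-2 M
At equilibrium [HA] = 0.445 − 1.26 × 10^-2 = 4.32 × 10^-1 M
Ka = [H+][A-]/[HA] = (1.26 × 10^-2)² / 4.32 × 10^-1 = 3.67 × 10^-4
pKa = -log(3.67 × 10^-4) = 3.44

pKa = 3.44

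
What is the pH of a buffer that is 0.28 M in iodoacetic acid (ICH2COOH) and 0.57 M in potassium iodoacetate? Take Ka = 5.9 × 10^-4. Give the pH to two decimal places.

pKa = −log(5.9 × 10^-4) = 3.229
Henderson–Hasselbalch: pH = pKa + log([ICH2COO-]/[ICH2COOH]) = 3.229 + log(0.57/0.28)
pH = 3.229 + (+0.309) = 3.54

pH = 3.54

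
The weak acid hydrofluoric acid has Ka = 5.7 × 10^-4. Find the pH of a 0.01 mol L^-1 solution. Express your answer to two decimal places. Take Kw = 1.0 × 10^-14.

HF ⇌ F- + H+
Let x = [H+] at equilibrium. Ka = x²/(0.01 − x).
The 5% rule fails; solving x² + Ka·x − Ka·C₀ = 0 exactly:
x = (−Ka + √(Ka² + 4·Ka·C₀))/2 = 2.12 × 10^-3 M
pH = −log[H+] = −log(2.12 × 10^-3) = 2.67

pH = 2.67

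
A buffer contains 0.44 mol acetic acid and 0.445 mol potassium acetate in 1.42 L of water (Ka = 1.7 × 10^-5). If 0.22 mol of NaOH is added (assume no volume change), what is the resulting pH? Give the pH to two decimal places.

pH = 5.25

After neutralization: n(CH3COOH) = 0.22 mol, n(CH3COO-) = 0.665 mol.
pKa = −log(1.7 × 10^-5) = 4.770
pH = pKa + log(n_CH3COO-/n_CH3COOH) = 4.770 + log(0.665/0.22) = 4.770 + (+0.480)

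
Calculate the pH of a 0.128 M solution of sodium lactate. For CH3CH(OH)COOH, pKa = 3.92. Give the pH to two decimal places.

pH = 8.51

CH3CH(OH)COO- is the conjugate base of the weak acid CH3CH(OH)COOH.
Ka = 10^(−3.92) = 1.20 × 10^-4
Kb = Kw/Ka = 1.0×10^-14 / 1.20 × 10^-4 = 8.33 × 10^-11
From the ICE table, Kb = x²/(0.128 − x) = 8.33 × 10^-11.
Since Kb ≪ C₀, x ≈ √(Kb·C₀) = 3.27 × 10^-6 M.
(x/C₀ = 0.0026% < 5%, so the approximation holds.)
pOH = −log(3.27 × 10^-6) = 5.49; pH = 14.00 − 5.49 = 8.51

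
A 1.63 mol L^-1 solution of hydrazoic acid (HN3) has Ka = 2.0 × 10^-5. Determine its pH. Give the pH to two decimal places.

HN3 ⇌ N3- + H+
Let x = [H+] at equilibrium. Ka = x²/(1.63 − x).
Neglecting x in the denominator: x = √(2.0 × 10^-5 × 1.63) = 5.71 × 10^-3 M
(x/C₀ = 0.35% < 5%, so the approximation holds.)
pH = −log(5.71 × 10^-3) = 2.24

pH = 2.24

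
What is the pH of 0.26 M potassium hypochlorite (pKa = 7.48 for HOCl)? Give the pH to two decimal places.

OCl- is the conjugate base of the weak acid HOCl.
Ka = 10^(−7.48) = 3.31 × 10^-8
Kb = Kw/Ka = 1.0×10^-14 / 3.31 × 10^-8 = 3.02 × 10^-7
From the ICE table, Kb = x²/(0.26 − x) = 3.02 × 10^-7.
Neglecting x in the denominator: x = √(3.02 × 10^-7 × 0.26) = 2.80 × 10^-4 M
Check: 0.11% ionized — well under 5%, approximation valid.
pOH = 3.55, so pH = 14.00 − pOH = 10.45

pH = 10.45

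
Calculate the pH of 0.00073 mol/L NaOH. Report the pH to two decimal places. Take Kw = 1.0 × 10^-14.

NaOH is a strong base; [OH-] = 0.00073 M.
pOH = -log(0.00073) = 3.14
pH = 14.00 - 3.14 = 10.86

pH = 10.86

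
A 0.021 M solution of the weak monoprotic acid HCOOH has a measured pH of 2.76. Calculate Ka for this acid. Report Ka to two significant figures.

Ka = 1.6 × 10^-4

[H+] = 10^(-2.76) = 1.74 × 10^-3 M
At equilibrium [HA] = 0.021 − 1.74 × 10^-3 = 1.93 × 10^-2 M
Ka = [H+][A-]/[HA] = (1.74 × 10^-3)² / 1.93 × 10^-2 = 1.6 × 10^-4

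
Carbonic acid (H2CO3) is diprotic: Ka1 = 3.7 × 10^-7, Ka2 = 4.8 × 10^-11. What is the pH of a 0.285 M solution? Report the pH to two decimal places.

pH = 3.49

Ka1 ≫ Ka2, so treat the first dissociation as the only significant source of H+.
Ka1 = x²/(0.285 − x) = 3.7 × 10^-7
x ≈ √(3.7 × 10^-7 × 0.285) = 3.25 × 10^-4 M
pH = −log(3.25 × 10^-4) = 3.49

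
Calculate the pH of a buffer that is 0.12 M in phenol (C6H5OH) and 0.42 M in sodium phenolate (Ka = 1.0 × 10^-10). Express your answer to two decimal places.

pKa = −log(1.0 × 10^-10) = 10.000
Using pH = pKa + log([base]/[acid]) with [base]/[acid] = 0.42/0.12:
pH = 10.000 + (+0.544) = 10.54

pH = 10.54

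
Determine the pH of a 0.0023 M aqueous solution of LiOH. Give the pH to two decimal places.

pH = 11.36

LiOH is a strong base; [OH-] = 0.0023 M.
pOH = -log(0.0023) = 2.64
pH = 14.00 - 2.64 = 11.36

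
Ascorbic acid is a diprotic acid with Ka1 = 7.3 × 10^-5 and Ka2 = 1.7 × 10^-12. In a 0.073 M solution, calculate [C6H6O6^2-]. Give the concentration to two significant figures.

First ionization gives [H+] ≈ [HC6H6O6-] = 2.31 × 10^-3 M.
Second step: Ka2 = [H+][C6H6O6^2-]/[HC6H6O6-] ≈ [C6H6O6^2-] (since [H+] ≈ [HC6H6O6-]).
So [C6H6O6^2-] ≈ Ka2.

1.7 × 10^-12 M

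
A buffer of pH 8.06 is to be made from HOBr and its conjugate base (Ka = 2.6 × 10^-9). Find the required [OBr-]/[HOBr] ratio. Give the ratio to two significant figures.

ratio = 0.30

pKa = -log(2.6 × 10^-9) = 8.585
pH = pKa + log(r) ⇒ log(r) = 8.06 − 8.585 = -0.525
r = [OBr-]/[HOBr] = 10^(-0.525) = 0.299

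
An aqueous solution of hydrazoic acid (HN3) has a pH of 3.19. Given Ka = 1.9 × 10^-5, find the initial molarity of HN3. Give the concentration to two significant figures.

[H+] = 10^(-3.19) = 6.46 × 10^-4 M = x
Ka = x²/(C₀ − x) ⇒ C₀ = x + x²/Ka
C₀ = 6.46 × 10^-4 + (6.46 × 10^-4)²/(1.9 × 10^-5) = 2.26 × 10^-2 M

C₀ = 2.3 × 10^-2 M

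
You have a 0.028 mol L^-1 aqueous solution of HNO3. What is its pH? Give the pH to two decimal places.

pH = 1.55

HNO3 is a strong acid and dissociates completely, so [H+] = 0.028 M.
pH = -log(0.028) = 1.55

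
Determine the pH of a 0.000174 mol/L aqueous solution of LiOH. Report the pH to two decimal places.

pH = 10.24

LiOH is a strong base; [OH-] = 0.000174 M.
pOH = -log(0.000174) = 3.76
pH = 14.00 - 3.76 = 10.24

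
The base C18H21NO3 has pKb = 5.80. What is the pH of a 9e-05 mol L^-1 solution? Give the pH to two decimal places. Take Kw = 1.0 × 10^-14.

C18H21NO3 + H2O ⇌ C18H22NO3+ + OH-
Kb = 10^(−5.80) = 1.58 × 10^-6
From the ICE table, Kb = x²/(9e-05 − x) = 1.58 × 10^-6.
x is not negligible relative to C₀; solve x² + 1.58e-06·x − 1.42e-10 = 0.
x = [−1.58e-06 + √(1.58e-06² + 5.69e-10)]/2 = 1.12 × 10^-5 M
pOH = −log(1.12 × 10^-5) = 4.95; pH = 14.00 − 4.95 = 9.05

pH = 9.05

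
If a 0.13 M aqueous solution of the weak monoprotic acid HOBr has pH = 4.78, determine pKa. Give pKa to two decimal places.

pKa = 8.67

[H+] = 10^(-4.78) = 1.66 × 10^-5 M
At equilibrium [HA] = 0.13 − 1.66 × 10^-5 = 1.30 × 10^-1 M
Ka = [H+][A-]/[HA] = (1.66 × 10^-5)² / 1.30 × 10^-1 = 2.12 × 10^-9
pKa = -log(2.12 × 10^-9) = 8.67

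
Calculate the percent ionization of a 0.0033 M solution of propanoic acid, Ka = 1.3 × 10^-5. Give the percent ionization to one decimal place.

CH3CH2COOH ⇌ CH3CH2COO- + H+; let x = [H+] at equilibrium.
Ka = x²/(C₀ − x); solving the quadratic gives x = 2.01 × 10^-4 M.
% ionization = x/C₀ × 100% = 2.01 × 10^-4/0.0033 × 100% = 6.1%

6.1%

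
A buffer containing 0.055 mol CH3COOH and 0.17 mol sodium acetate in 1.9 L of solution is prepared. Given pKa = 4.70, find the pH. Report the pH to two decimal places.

pH = 5.19

Henderson–Hasselbalch: pH = pKa + log([CH3COO-]/[CH3COOH]) = 4.70 + log(0.17/0.055)
pH = 4.70 + (+0.490) = 5.19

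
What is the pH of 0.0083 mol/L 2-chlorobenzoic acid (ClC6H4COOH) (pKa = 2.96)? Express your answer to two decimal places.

ClC6H4COOH ⇌ ClC6H4COO- + H+
Ka = 10^(−2.96) = 1.10 × 10^-3
Ka = [H+]²/(0.0083 − [H+]) = 1.10 × 10^-3
[H+] is not negligible relative to C₀; solve [H+]² + 0.0011·[H+] − 9.13e-06 = 0.
[H+] = [−0.0011 + √(0.0011² + 3.65e-05)]/2 = 2.52 × 10^-3 M
pH = −log(2.52 × 10^-3) = 2.60

pH = 2.60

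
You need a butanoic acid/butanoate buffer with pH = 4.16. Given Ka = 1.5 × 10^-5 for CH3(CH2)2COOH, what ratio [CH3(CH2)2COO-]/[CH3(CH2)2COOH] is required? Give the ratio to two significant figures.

ratio = 0.22

pKa = -log(1.5 × 10^-5) = 4.824
pH = pKa + log(r) ⇒ log(r) = 4.16 − 4.824 = -0.664
r = [CH3(CH2)2COO-]/[CH3(CH2)2COOH] = 10^(-0.664) = 0.217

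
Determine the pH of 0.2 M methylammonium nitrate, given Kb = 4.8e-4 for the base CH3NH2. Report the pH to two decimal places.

CH3NH3+ is the conjugate acid of the weak base CH3NH2.
Ka = Kw/Kb = 1.0×10^-14 / 4.8 × 10^-4 = 2.08 × 10^-11
From the ICE table, Ka = [H+]²/(0.2 − [H+]) = 2.08 × 10^-11.
Neglecting [H+] in the denominator: [H+] = √(2.08 × 10^-11 × 0.2) = 2.04 × 10^-6 M
([H+]/C₀ = 0.001% < 5%, so the approximation holds.)
pH = −log(2.04 × 10^-6) = 5.69

pH = 5.69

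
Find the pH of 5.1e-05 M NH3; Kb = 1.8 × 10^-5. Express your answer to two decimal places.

NH3 + H2O ⇌ NH4+ + OH-
Kb = [OH-]²/(5.1e-05 − [OH-]) = 1.8 × 10^-5
The 5% rule fails; solving [OH-]² + Kb·[OH-] − Kb·C₀ = 0 exactly:
[OH-] = [−1.8e-05 + √(1.8e-05² + 3.67e-09)]/2 = 2.26 × 10^-5 M
pOH = −log(2.26 × 10^-5) = 4.65; pH = 14.00 − 4.65 = 9.35

pH = 9.35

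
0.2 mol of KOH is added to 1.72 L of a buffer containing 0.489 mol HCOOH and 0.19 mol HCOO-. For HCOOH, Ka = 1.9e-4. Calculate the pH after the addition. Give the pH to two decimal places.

pH = 3.85

OH- converts HCOOH to HCOO-: HCOOH → 0.289 mol, HCOO- → 0.39 mol.
pKa = −log(1.9 × 10^-4) = 3.721
pH = pKa + log(n_HCOO-/n_HCOOH) = 3.721 + log(0.39/0.289) = 3.721 + (+0.130)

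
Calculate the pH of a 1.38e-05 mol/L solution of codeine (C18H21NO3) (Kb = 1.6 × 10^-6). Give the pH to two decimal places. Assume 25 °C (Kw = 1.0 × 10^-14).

pH = 8.60

C18H21NO3 + H2O ⇌ C18H22NO3+ + OH-
From the ICE table, Kb = [OH-]²/(1.38e-05 − [OH-]) = 1.6 × 10^-6.
Here C₀/Kb ≈ 8.62, so the small-[OH-] approximation fails. Use the quadratic:
[OH-] = (−Kb + √(Kb² + 4·Kb·C₀))/2 = 3.97 × 10^-6 M
pOH = −log(3.97 × 10^-6) = 5.40; pH = 14.00 − 5.40 = 8.60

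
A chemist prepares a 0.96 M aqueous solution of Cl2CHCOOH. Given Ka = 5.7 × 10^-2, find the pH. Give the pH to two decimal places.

pH = 0.68

Cl2CHCOOH ⇌ Cl2CHCOO- + H+
From the ICE table, Ka = x²/(0.96 − x) = 5.7 × 10^-2.
x is not negligible relative to C₀; solve x² + 0.057·x − 0.0547 = 0.
x = (−Ka + √(Ka² + 4·Ka·C₀))/2 = 2.07 × 10^-1 M
pH = −log[H+] = −log(2.07 × 10^-1) = 0.68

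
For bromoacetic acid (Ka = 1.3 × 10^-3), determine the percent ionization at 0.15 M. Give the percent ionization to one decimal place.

BrCH2COOH ⇌ BrCH2COO- + H+; let x = [H+] at equilibrium.
Solve x² + 0.0013x − 0.000195 = 0 → x = 1.33 × 10^-2 M
Fraction ionized = 1.33 × 10^-2 / 0.15 = 0.0887 → 8.9%

8.9%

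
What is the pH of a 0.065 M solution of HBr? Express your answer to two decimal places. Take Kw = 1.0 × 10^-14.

pH = 1.19

HBr is a strong acid and dissociates completely, so [H+] = 0.065 M.
pH = -log(0.065) = 1.19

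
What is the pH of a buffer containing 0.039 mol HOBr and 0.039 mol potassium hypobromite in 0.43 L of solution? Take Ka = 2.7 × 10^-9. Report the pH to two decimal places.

pKa = −log(2.7 × 10^-9) = 8.569
Using pH = pKa + log([base]/[acid]) with [base]/[acid] = 0.039/0.039:
pH = 8.569 + (+0.000) = 8.57

pH = 8.57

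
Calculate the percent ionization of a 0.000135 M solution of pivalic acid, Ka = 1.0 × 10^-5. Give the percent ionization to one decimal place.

(CH3)3CCOOH ⇌ (CH3)3CCOO- + H+; let x = [H+] at equilibrium.
Solve x² + 1e-05x − 1.35e-09 = 0 → x = 3.21 × 10^-5 M
% ionization = x/C₀ × 100% = 3.21 × 10^-5/0.000135 × 100% = 23.8%

23.8%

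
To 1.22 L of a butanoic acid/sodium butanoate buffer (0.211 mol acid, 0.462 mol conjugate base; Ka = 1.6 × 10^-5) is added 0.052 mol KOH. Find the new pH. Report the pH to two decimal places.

After neutralization: n(CH3(CH2)2COOH) = 0.159 mol, n(CH3(CH2)2COO-) = 0.514 mol.
pKa = −log(1.6 × 10^-5) = 4.796
pH = pKa + log([A⁻]/[HA]) = 4.796 + log(0.514/0.159) = 4.796 +0.510

pH = 5.31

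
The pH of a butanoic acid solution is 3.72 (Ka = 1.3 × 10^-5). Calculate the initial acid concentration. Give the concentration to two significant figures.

[H+] = 10^(-3.72) = 1.91 × 10^-4 M = x
Ka = x²/(C₀ − x) ⇒ C₀ = x + x²/Ka
C₀ = 1.91 × 10^-4 + (1.91 × 10^-4)²/(1.3 × 10^-5) = 3.00 × 10^-3 M

C₀ = 3.0 × 10^-3 M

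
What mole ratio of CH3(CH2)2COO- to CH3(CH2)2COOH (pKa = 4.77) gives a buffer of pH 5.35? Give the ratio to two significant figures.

pH = pKa + log(r) ⇒ log(r) = 5.35 − 4.77 = +0.58
r = [CH3(CH2)2COO-]/[CH3(CH2)2COOH] = 10^(+0.58) = 3.8

ratio = 3.8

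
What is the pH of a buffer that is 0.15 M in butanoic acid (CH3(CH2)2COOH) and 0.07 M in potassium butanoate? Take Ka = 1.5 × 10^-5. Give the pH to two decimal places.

pKa = −log(1.5 × 10^-5) = 4.824
pH = pKa + log([A⁻]/[HA]) = 4.824 + log(0.07/0.15)
pH = 4.824 + (-0.331) = 4.49

pH = 4.49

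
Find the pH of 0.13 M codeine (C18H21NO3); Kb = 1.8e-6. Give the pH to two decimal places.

C18H21NO3 + H2O ⇌ C18H22NO3+ + OH-
Kb = [OH-]²/(0.13 − [OH-]) = 1.8 × 10^-6
Since Kb ≪ C₀, [OH-] ≈ √(Kb·C₀) = 4.84 × 10^-4 M.
pOH = −log(4.84 × 10^-4) = 3.32; pH = 14.00 − 3.32 = 10.68

pH = 10.68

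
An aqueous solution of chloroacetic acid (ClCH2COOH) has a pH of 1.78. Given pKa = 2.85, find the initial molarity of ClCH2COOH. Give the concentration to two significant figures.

C₀ = 2.1 × 10^-1 M

[H+] = 10^(-1.78) = 1.66 × 10^-2 M = x
Ka = 10^(−2.85) = 1.41 × 10^-3
Ka = x²/(C₀ − x) ⇒ C₀ = x + x²/Ka
C₀ = 1.66 × 10^-2 + (1.66 × 10^-2)²/(1.41 × 10^-3) = 2.12 × 10^-1 M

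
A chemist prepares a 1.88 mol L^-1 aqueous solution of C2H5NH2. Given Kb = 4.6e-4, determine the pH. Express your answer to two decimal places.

pH = 12.47

C2H5NH2 + H2O ⇌ C2H5NH3+ + OH-
Kb = x²/(1.88 − x) = 4.6 × 10^-4
Assume x ≪ 1.88: x ≈ √(4.6 × 10^-4 × 1.88) = 2.94 × 10^-2 M
Check: 1.6% ionized — well under 5%, approximation valid.
pOH = −log(2.94 × 10^-2) = 1.53; pH = 14.00 − 1.53 = 12.47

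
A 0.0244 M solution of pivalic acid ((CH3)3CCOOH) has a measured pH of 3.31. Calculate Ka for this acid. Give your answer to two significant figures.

[H+] = 10^(-3.31) = 4.90 × 10^-4 M
At equilibrium [HA] = 0.0244 − 4.90 × 10^-4 = 2.39 × 10^-2 M
Ka = [H+][A-]/[HA] = (4.90 × 10^-4)² / 2.39 × 10^-2 = 1.0 × 10^-5

Ka = 1.0 × 10^-5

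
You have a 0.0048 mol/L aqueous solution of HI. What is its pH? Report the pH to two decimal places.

HI is a strong acid and dissociates completely, so [H+] = 0.0048 M.
pH = -log(0.0048) = 2.32

pH = 2.32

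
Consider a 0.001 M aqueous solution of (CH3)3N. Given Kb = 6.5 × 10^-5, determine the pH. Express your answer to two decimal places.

(CH3)3N + H2O ⇌ (CH3)3NH+ + OH-
From the ICE table, Kb = [OH-]²/(0.001 − [OH-]) = 6.5 × 10^-5.
Here C₀/Kb ≈ 15.4, so the small-[OH-] approximation fails. Use the quadratic:
[OH-] = (−Kb + √(Kb² + 4·Kb·C₀))/2 = 2.25 × 10^-4 M
pOH = −log(2.25 × 10^-4) = 3.65; pH = 14.00 − 3.65 = 10.35

pH = 10.35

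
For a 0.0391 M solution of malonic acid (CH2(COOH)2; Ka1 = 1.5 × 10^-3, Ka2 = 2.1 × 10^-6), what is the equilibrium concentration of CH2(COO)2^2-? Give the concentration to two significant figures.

2.1 × 10^-6 M

First ionization gives [H+] ≈ [CH2(COOH)COO-] = 6.94 × 10^-3 M.
Second step: Ka2 = [H+][CH2(COO)2^2-]/[CH2(COOH)COO-] ≈ [CH2(COO)2^2-] (since [H+] ≈ [CH2(COOH)COO-]).
So [CH2(COO)2^2-] ≈ Ka2.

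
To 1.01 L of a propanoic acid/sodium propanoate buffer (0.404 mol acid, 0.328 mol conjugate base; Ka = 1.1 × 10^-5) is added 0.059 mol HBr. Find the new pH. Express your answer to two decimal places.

pH = 4.72

After neutralization: n(CH3CH2COOH) = 0.463 mol, n(CH3CH2COO-) = 0.269 mol.
pKa = −log(1.1 × 10^-5) = 4.959
Henderson–Hasselbalch with mole ratio 0.269/0.463: pH = 4.959 + (-0.236)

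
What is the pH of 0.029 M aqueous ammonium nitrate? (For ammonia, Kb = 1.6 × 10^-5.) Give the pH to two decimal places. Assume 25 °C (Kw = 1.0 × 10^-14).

pH = 5.37

NH4+ is the conjugate acid of the weak base NH3.
Ka = Kw/Kb = 1.0×10^-14 / 1.6 × 10^-5 = 6.25 × 10^-10
From the ICE table, Ka = [H+]²/(0.029 − [H+]) = 6.25 × 10^-10.
Since Ka ≪ C₀, [H+] ≈ √(Ka·C₀) = 4.26 × 10^-6 M.
pH = −log(4.26 × 10^-6) = 5.37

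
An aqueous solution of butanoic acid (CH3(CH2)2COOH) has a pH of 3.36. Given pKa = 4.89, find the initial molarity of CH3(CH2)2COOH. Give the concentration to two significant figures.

[H+] = 10^(-3.36) = 4.37 × 10^-4 M = x
Ka = 10^(−4.89) = 1.29 × 10^-5
Ka = x²/(C₀ − x) ⇒ C₀ = x + x²/Ka
C₀ = 4.37 × 10^-4 + (4.37 × 10^-4)²/(1.29 × 10^-5) = 1.52 × 10^-2 M

C₀ = 1.5 × 10^-2 M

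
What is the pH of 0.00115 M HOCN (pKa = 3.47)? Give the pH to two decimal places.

pH = 3.32

HOCN ⇌ OCN- + H+
Ka = 10^(−3.47) = 3.39 × 10^-4
Ka = [H+]²/(0.00115 − [H+]) = 3.39 × 10^-4
Here C₀/Ka ≈ 3.39, so the small-[H+] approximation fails. Use the quadratic:
[H+] = (−Ka + √(Ka² + 4·Ka·C₀))/2 = 4.77 × 10^-4 M
pH = −log(4.77 × 10^-4) = 3.32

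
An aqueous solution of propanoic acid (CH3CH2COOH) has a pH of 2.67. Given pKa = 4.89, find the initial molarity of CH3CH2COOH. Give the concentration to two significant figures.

C₀ = 3.6 × 10^-1 M

[H+] = 10^(-2.67) = 2.14 × 10^-3 M = x
Ka = 10^(−4.89) = 1.29 × 10^-5
Ka = x²/(C₀ − x) ⇒ C₀ = x + x²/Ka
C₀ = 2.14 × 10^-3 + (2.14 × 10^-3)²/(1.29 × 10^-5) = 3.57 × 10^-1 M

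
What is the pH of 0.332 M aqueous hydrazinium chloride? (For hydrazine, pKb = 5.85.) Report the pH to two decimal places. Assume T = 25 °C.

N2H5+ is the conjugate acid of the weak base N2H4.
Kb = 10^(−5.85) = 1.41 × 10^-6
Ka = Kw/Kb = 1.0×10^-14 / 1.41 × 10^-6 = 7.09 × 10^-9
Let x = [H+] at equilibrium. Ka = x²/(0.332 − x).
Assume x ≪ 0.332: x ≈ √(7.09 × 10^-9 × 0.332) = 4.85 × 10^-5 M
pH = −log(4.85 × 10^-5) = 4.31

pH = 4.31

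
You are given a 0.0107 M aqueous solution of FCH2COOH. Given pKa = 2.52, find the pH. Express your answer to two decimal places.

pH = 2.36

FCH2COOH ⇌ FCH2COO- + H+
Ka = 10^(−2.52) = 3.02 × 10^-3
Ka = x²/(0.0107 − x) = 3.02 × 10^-3
Here C₀/Ka ≈ 3.54, so the small-x approximation fails. Use the quadratic:
x = (−Ka + √(Ka² + 4·Ka·C₀))/2 = 4.37 × 10^-3 M
pH = −log[H+] = −log(4.37 × 10^-3) = 2.36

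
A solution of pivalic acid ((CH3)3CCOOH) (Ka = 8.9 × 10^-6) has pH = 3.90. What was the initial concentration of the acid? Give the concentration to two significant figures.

[H+] = 10^(-3.90) = 1.26 × 10^-4 M = x
Ka = x²/(C₀ − x) ⇒ C₀ = x + x²/Ka
C₀ = 1.26 × 10^-4 + (1.26 × 10^-4)²/(8.9 × 10^-6) = 1.91 × 10^-3 M

C₀ = 1.9 × 10^-3 M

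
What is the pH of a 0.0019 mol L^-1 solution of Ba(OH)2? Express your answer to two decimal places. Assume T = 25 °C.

pH = 11.58

Ba(OH)2 is a strong base (each formula unit releases 2 OH-); [OH-] = 0.0038 M.
pOH = -log(0.0038) = 2.42
pH = 14.00 - 2.42 = 11.58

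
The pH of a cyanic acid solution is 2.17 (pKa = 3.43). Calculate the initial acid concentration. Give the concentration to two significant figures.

[H+] = 10^(-2.17) = 6.76 × 10^-3 M = x
Ka = 10^(−3.43) = 3.72 × 10^-4
Ka = x²/(C₀ − x) ⇒ C₀ = x + x²/Ka
C₀ = 6.76 × 10^-3 + (6.76 × 10^-3)²/(3.72 × 10^-4) = 1.30 × 10^-1 M

C₀ = 1.3 × 10^-1 M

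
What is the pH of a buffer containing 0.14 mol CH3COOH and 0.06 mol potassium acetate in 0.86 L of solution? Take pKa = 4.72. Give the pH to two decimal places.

Henderson–Hasselbalch: pH = pKa + log([CH3COO-]/[CH3COOH]) = 4.72 + log(0.06/0.14)
pH = 4.72 + (-0.368) = 4.35

pH = 4.35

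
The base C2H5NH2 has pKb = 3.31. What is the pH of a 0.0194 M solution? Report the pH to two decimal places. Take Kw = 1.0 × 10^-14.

pH = 11.45

C2H5NH2 + H2O ⇌ C2H5NH3+ + OH-
Kb = 10^(−3.31) = 4.90 × 10^-4
From the ICE table, Kb = [OH-]²/(0.0194 − [OH-]) = 4.90 × 10^-4.
[OH-] is not negligible relative to C₀; solve [OH-]² + 0.00049·[OH-] − 9.51e-06 = 0.
[OH-] = [−0.00049 + √(0.00049² + 3.8e-05)]/2 = 2.85 × 10^-3 M
pOH = 2.55, so pH = 14.00 − pOH = 11.45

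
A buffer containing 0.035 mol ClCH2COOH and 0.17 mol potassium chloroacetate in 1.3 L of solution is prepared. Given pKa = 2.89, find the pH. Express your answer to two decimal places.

pH = 3.58

Using pH = pKa + log([base]/[acid]) with [base]/[acid] = 0.17/0.035:
pH = 2.89 + (+0.686) = 3.58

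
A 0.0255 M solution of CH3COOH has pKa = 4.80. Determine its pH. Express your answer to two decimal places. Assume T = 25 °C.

pH = 3.20

CH3COOH ⇌ CH3COO- + H+
Ka = 10^(−4.80) = 1.58 × 10^-5
Let x = [H+] at equilibrium. Ka = x²/(0.0255 − x).
Neglecting x in the denominator: x = √(1.58 × 10^-5 × 0.0255) = 6.35 × 10^-4 M
(x/C₀ = 2.5% < 5%, so the approximation holds.)
pH = −log[H+] = −log(6.35 × 10^-4) = 3.20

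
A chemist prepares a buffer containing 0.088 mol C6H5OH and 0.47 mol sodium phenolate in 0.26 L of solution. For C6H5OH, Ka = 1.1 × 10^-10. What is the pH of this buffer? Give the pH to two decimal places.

pH = 10.69

pKa = −log(1.1 × 10^-10) = 9.959
pH = pKa + log([A⁻]/[HA]) = 9.959 + log(0.47/0.088)
pH = 9.959 + (+0.728) = 10.69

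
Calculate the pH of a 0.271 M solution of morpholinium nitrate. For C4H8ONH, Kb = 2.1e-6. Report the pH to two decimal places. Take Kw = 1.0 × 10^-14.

C4H8ONH2+ is the conjugate acid of the weak base C4H8ONH.
Ka = Kw/Kb = 1.0×10^-14 / 2.1 × 10^-6 = 4.76 × 10^-9
From the ICE table, Ka = x²/(0.271 − x) = 4.76 × 10^-9.
Since Ka ≪ C₀, x ≈ √(Ka·C₀) = 3.59 × 10^-5 M.
(x/C₀ = 0.013% < 5%, so the approximation holds.)
pH = −log(3.59 × 10^-5) = 4.44

pH = 4.44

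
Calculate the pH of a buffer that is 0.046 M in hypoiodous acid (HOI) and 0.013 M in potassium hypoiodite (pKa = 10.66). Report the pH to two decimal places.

pH = 10.11

Using pH = pKa + log([base]/[acid]) with [base]/[acid] = 0.013/0.046:
pH = 10.66 + (-0.549) = 10.11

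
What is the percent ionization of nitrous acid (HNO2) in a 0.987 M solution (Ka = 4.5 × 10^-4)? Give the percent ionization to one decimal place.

2.1%

HNO2 ⇌ NO2- + H+; let x = [H+] at equilibrium.
x ≈ √(Ka·C₀) = √(4.5 × 10^-4 × 0.987) = 2.11 × 10^-2 M
% ionization = x/C₀ × 100% = 2.11 × 10^-2/0.987 × 100% = 2.1%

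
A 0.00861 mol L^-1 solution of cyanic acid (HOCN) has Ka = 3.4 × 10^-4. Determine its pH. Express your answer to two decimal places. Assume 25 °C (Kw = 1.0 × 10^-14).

pH = 2.81

HOCN ⇌ OCN- + H+
From the ICE table, Ka = [H+]²/(0.00861 − [H+]) = 3.4 × 10^-4.
The 5% rule fails; solving [H+]² + Ka·[H+] − Ka·C₀ = 0 exactly:
[H+] = [−0.00034 + √(0.00034² + 1.17e-05)]/2 = 1.55 × 10^-3 M
pH = −log[H+] = −log(1.55 × 10^-3) = 2.81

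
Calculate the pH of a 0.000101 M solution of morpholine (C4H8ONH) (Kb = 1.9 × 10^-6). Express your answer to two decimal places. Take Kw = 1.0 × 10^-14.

pH = 9.11

C4H8ONH + H2O ⇌ C4H8ONH2+ + OH-
From the ICE table, Kb = [OH-]²/(0.000101 − [OH-]) = 1.9 × 10^-6.
The 5% rule fails; solving [OH-]² + Kb·[OH-] − Kb·C₀ = 0 exactly:
[OH-] = [−1.9e-06 + √(1.9e-06² + 7.68e-10)]/2 = 1.29 × 10^-5 M
pOH = 4.89, so pH = 14.00 − pOH = 9.11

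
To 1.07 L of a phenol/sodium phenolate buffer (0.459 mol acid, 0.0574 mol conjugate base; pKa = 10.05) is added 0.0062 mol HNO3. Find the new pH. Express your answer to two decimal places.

pH = 9.09

Added H+ converts C6H5O- to C6H5OH: C6H5OH → 0.465 mol, C6H5O- → 0.0512 mol.
pH = pKa + log([A⁻]/[HA]) = 10.05 + log(0.0512/0.465) = 10.05 -0.958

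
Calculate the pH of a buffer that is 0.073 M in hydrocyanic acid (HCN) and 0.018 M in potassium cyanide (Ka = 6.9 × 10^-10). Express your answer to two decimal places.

pKa = −log(6.9 × 10^-10) = 9.161
Henderson–Hasselbalch: pH = pKa + log([CN-]/[HCN]) = 9.161 + log(0.018/0.073)
pH = 9.161 + (-0.608) = 8.55

pH = 8.55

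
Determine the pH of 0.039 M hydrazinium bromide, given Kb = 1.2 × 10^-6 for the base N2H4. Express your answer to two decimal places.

N2H5+ is the conjugate acid of the weak base N2H4.
Ka = Kw/Kb = 1.0×10^-14 / 1.2 × 10^-6 = 8.33 × 10^-9
Let x = [H+] at equilibrium. Ka = x²/(0.039 − x).
Neglecting x in the denominator: x = √(8.33 × 10^-9 × 0.039) = 1.80 × 10^-5 M
pH = −log(1.80 × 10^-5) = 4.74

pH = 4.74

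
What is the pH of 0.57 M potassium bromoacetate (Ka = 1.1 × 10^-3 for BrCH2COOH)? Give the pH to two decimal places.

BrCH2COO- is the conjugate base of the weak acid BrCH2COOH.
Kb = Kw/Ka = 1.0×10^-14 / 1.1 × 10^-3 = 9.09 × 10^-12
From the ICE table, Kb = [OH-]²/(0.57 − [OH-]) = 9.09 × 10^-12.
Since Kb ≪ C₀, [OH-] ≈ √(Kb·C₀) = 2.28 × 10^-6 M.
([OH-]/C₀ = 0.0004% < 5%, so the approximation holds.)
pOH = −log(2.28 × 10^-6) = 5.64; pH = 14.00 − 5.64 = 8.36

pH = 8.36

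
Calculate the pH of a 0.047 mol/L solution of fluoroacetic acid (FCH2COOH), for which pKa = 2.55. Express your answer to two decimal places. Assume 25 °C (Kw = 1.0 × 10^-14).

pH = 1.99

FCH2COOH ⇌ FCH2COO- + H+
Ka = 10^(−2.55) = 2.82 × 10^-3
From the ICE table, Ka = x²/(0.047 − x) = 2.82 × 10^-3.
Here C₀/Ka ≈ 16.7, so the small-x approximation fails. Use the quadratic:
x = [−0.00282 + √(0.00282² + 0.00053)]/2 = 1.02 × 10^-2 M
pH = −log(1.02 × 10^-2) = 1.99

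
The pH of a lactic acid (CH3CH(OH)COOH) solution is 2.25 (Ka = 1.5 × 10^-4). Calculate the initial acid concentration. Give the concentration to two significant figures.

[H+] = 10^(-2.25) = 5.62 × 10^-3 M = x
Ka = x²/(C₀ − x) ⇒ C₀ = x + x²/Ka
C₀ = 5.62 × 10^-3 + (5.62 × 10^-3)²/(1.5 × 10^-4) = 2.16 × 10^-1 M

C₀ = 2.2 × 10^-1 M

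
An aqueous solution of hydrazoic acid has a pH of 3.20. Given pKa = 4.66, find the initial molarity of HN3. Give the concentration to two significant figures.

[H+] = 10^(-3.20) = 6.31 × 10^-4 M = x
Ka = 10^(−4.66) = 2.19 × 10^-5
Ka = x²/(C₀ − x) ⇒ C₀ = x + x²/Ka
C₀ = 6.31 × 10^-4 + (6.31 × 10^-4)²/(2.19 × 10^-5) = 1.88 × 10^-2 M

C₀ = 1.9 × 10^-2 M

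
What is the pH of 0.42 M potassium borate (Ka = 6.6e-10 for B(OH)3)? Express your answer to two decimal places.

B(OH)4- is the conjugate base of the weak acid B(OH)3.
Kb = Kw/Ka = 1.0×10^-14 / 6.6 × 10^-10 = 1.52 × 10^-5
From the ICE table, Kb = x²/(0.42 − x) = 1.52 × 10^-5.
Neglecting x in the denominator: x = √(1.52 × 10^-5 × 0.42) = 2.53 × 10^-3 M
(x/C₀ = 0.6% < 5%, so the approximation holds.)
pOH = 2.60, so pH = 14.00 − pOH = 11.40

pH = 11.40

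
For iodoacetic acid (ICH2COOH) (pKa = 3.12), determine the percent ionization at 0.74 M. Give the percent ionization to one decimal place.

3.2%

ICH2COOH ⇌ ICH2COO- + H+; let x = [H+] at equilibrium.
Ka = 10^(−3.12) = 7.59 × 10^-4
x ≈ √(Ka·C₀) = √(7.59 × 10^-4 × 0.74) = 2.37 × 10^-2 M
% ionization = x/C₀ × 100% = 2.37 × 10^-2/0.74 × 100% = 3.2%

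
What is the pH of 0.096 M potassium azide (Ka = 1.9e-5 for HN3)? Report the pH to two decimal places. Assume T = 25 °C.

pH = 8.85

N3- is the conjugate base of the weak acid HN3.
Kb = Kw/Ka = 1.0×10^-14 / 1.9 × 10^-5 = 5.26 × 10^-10
Kb = x²/(0.096 − x) = 5.26 × 10^-10
Neglecting x in the denominator: x = √(5.26 × 10^-10 × 0.096) = 7.11 × 10^-6 M
pOH = −log(7.11 × 10^-6) = 5.15; pH = 14.00 − 5.15 = 8.85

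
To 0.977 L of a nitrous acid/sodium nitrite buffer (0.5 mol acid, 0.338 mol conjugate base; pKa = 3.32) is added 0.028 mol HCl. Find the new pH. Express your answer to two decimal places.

pH = 3.09

Added H+ converts NO2- to HNO2: HNO2 → 0.528 mol, NO2- → 0.31 mol.
Henderson–Hasselbalch with mole ratio 0.31/0.528: pH = 3.32 + (-0.231)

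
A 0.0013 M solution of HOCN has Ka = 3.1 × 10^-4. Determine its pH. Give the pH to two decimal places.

HOCN ⇌ OCN- + H+
Let x = [H+] at equilibrium. Ka = x²/(0.0013 − x).
x is not negligible relative to C₀; solve x² + 0.00031·x − 4.03e-07 = 0.
x = (−Ka + √(Ka² + 4·Ka·C₀))/2 = 4.98 × 10^-4 M
pH = −log[H+] = −log(4.98 × 10^-4) = 3.30

pH = 3.30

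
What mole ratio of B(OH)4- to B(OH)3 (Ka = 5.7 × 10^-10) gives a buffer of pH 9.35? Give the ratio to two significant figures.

pKa = -log(5.7 × 10^-10) = 9.244
pH = pKa + log(r) ⇒ log(r) = 9.35 − 9.244 = +0.106
r = [B(OH)4-]/[B(OH)3] = 10^(+0.106) = 1.28

ratio = 1.3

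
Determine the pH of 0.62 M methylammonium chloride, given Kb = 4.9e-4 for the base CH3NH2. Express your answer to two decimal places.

pH = 5.45

CH3NH3+ is the conjugate acid of the weak base CH3NH2.
Ka = Kw/Kb = 1.0×10^-14 / 4.9 × 10^-4 = 2.04 × 10^-11
Let x = [H+] at equilibrium. Ka = x²/(0.62 − x).
Neglecting x in the denominator: x = √(2.04 × 10^-11 × 0.62) = 3.56 × 10^-6 M
Check: 0.00057% ionized — well under 5%, approximation valid.
pH = −log(3.56 × 10^-6) = 5.45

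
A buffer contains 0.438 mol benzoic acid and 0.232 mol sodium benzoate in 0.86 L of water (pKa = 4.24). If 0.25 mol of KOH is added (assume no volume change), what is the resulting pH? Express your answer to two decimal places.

After neutralization: n(C6H5COOH) = 0.188 mol, n(C6H5COO-) = 0.482 mol.
pH = pKa + log([A⁻]/[HA]) = 4.24 + log(0.482/0.188) = 4.24 +0.409

pH = 4.65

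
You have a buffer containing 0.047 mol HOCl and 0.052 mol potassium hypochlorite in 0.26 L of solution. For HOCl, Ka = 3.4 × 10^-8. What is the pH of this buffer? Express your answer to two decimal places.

pKa = −log(3.4 × 10^-8) = 7.469
Using pH = pKa + log([base]/[acid]) with [base]/[acid] = 0.052/0.047:
pH = 7.469 + (+0.044) = 7.51

pH = 7.51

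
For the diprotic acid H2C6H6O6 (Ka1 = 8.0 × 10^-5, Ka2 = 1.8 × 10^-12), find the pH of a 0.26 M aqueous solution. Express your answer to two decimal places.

Ka1 ≫ Ka2, so treat the first dissociation as the only significant source of H+.
Ka1 = x²/(0.26 − x) = 8.0 × 10^-5
x ≈ √(8.0 × 10^-5 × 0.26) = 4.56 × 10^-3 M
pH = −log(4.56 × 10^-3) = 2.34

pH = 2.34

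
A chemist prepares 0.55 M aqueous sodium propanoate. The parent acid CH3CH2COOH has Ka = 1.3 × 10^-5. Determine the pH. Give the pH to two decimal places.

pH = 9.31

CH3CH2COO- is the conjugate base of the weak acid CH3CH2COOH.
Kb = Kw/Ka = 1.0×10^-14 / 1.3 × 10^-5 = 7.69 × 10^-10
From the ICE table, Kb = [OH-]²/(0.55 − [OH-]) = 7.69 × 10^-10.
Neglecting [OH-] in the denominator: [OH-] = √(7.69 × 10^-10 × 0.55) = 2.06 × 10^-5 M
pOH = 4.69, so pH = 14.00 − pOH = 9.31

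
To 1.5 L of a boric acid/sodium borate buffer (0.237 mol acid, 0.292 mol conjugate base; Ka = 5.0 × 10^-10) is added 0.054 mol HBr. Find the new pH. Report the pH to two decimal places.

pH = 9.21

Added H+ converts B(OH)4- to B(OH)3: B(OH)3 → 0.291 mol, B(OH)4- → 0.238 mol.
pKa = −log(5.0 × 10^-10) = 9.301
pH = pKa + log([A⁻]/[HA]) = 9.301 + log(0.238/0.291) = 9.301 -0.087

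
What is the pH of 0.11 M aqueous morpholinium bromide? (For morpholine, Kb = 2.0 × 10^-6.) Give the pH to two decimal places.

pH = 4.63

C4H8ONH2+ is the conjugate acid of the weak base C4H8ONH.
Ka = Kw/Kb = 1.0×10^-14 / 2.0 × 10^-6 = 5.00 × 10^-9
From the ICE table, Ka = x²/(0.11 − x) = 5.00 × 10^-9.
Neglecting x in the denominator: x = √(5.00 × 10^-9 × 0.11) = 2.35 × 10^-5 M
Check: 0.021% ionized — well under 5%, approximation valid.
pH = −log[H+] = −log(2.35 × 10^-5) = 4.63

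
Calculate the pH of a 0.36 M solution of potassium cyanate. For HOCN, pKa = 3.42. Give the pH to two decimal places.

pH = 8.49

OCN- is the conjugate base of the weak acid HOCN.
Ka = 10^(−3.42) = 3.80 × 10^-4
Kb = Kw/Ka = 1.0×10^-14 / 3.80 × 10^-4 = 2.63 × 10^-11
Kb = x²/(0.36 − x) = 2.63 × 10^-11
Neglecting x in the denominator: x = √(2.63 × 10^-11 × 0.36) = 3.08 × 10^-6 M
(x/C₀ = 0.00085% < 5%, so the approximation holds.)
pOH = −log(3.08 × 10^-6) = 5.51; pH = 14.00 − 5.51 = 8.49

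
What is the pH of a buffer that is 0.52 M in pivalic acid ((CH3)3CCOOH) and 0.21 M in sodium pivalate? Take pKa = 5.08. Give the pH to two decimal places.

pH = pKa + log([A⁻]/[HA]) = 5.08 + log(0.21/0.52)
pH = 5.08 + (-0.394) = 4.69

pH = 4.69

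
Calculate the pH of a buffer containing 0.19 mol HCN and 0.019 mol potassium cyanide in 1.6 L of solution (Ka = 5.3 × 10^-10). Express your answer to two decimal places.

pH = 8.28

pKa = −log(5.3 × 10^-10) = 9.276
Using pH = pKa + log([base]/[acid]) with [base]/[acid] = 0.019/0.19:
pH = 9.276 + (-1.000) = 8.28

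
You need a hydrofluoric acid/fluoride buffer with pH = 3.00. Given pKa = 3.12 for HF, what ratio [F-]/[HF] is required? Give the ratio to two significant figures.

ratio = 0.76

pH = pKa + log(r) ⇒ log(r) = 3.00 − 3.12 = -0.12
r = [F-]/[HF] = 10^(-0.12) = 0.759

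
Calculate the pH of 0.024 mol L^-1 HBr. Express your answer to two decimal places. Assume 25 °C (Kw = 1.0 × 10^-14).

pH = 1.62

HBr is a strong acid and dissociates completely, so [H+] = 0.024 M.
pH = -log(0.024) = 1.62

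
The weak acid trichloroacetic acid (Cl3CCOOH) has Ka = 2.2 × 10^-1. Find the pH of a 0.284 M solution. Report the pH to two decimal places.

Cl3CCOOH ⇌ Cl3CCOO- + H+
From the ICE table, Ka = [H+]²/(0.284 − [H+]) = 2.2 × 10^-1.
Here C₀/Ka ≈ 1.29, so the small-[H+] approximation fails. Use the quadratic:
[H+] = [−0.22 + √(0.22² + 0.25)]/2 = 1.63 × 10^-1 M
pH = −log(1.63 × 10^-1) = 0.79

pH = 0.79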